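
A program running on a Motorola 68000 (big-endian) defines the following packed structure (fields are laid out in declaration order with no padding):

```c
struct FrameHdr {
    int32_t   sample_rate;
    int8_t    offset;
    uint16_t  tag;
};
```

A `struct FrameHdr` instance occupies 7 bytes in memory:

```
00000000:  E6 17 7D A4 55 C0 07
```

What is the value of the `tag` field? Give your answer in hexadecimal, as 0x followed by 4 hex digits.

`tag` follows `sample_rate` (4 B), `offset` (1 B), so it starts at offset 4 + 1 = 5 and occupies 2 bytes.
Bytes at offsets 5..6: C0 07.
In big-endian order the high byte comes first in memory.
The bytes are already most-significant first: 0xC007.

0xC007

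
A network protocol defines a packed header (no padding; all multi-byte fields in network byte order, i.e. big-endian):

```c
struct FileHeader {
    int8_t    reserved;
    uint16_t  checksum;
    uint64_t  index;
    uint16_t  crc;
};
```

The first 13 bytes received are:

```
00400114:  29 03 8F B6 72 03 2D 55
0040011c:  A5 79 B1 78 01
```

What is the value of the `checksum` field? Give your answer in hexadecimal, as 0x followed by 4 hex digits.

`checksum` follows `reserved` (1 byte), so it starts at byte offset 1 and occupies 2 bytes.
Bytes at offsets 1..2: 03 8F.
In big-endian order the high byte comes first in memory.
The bytes are already most-significant first: 0x038F.

0x038F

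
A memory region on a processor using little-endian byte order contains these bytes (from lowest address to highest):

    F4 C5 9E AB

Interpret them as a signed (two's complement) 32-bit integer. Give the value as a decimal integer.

Little-endian: lowest address holds the least-significant byte.
Reassemble most-significant byte first: AB 9E C5 F4 → 0xAB9EC5F4.
Top bit is set, so as a signed 32-bit value this is 0xAB9EC5F4 − 2^32 = -1415657996.

-1415657996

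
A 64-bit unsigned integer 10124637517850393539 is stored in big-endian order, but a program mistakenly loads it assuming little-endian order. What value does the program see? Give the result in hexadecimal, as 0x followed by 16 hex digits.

10124637517850393539 in 64-bit hexadecimal is 0x8C81F02E0B10BBC3.
Stored big-endian, the bytes at ascending addresses are 8C 81 F0 2E 0B 10 BB C3.
Read back as little-endian, the first byte is least significant, giving 0xC3BB100B2EF0818C.

0xC3BB100B2EF0818C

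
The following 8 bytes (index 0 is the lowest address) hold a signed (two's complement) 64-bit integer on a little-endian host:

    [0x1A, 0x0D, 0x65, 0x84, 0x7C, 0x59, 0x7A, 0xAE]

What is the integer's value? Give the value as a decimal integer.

Little-endian stores the least-significant byte at the lowest address.
Reassemble most-significant byte first: AE 7A 59 7C 84 65 0D 1A → 0xAE7A597C84650D1A.
Top bit is set, so as a signed 64-bit value this is 0xAE7A597C84650D1A − 2^64 = -5874284372619358950.

-5874284372619358950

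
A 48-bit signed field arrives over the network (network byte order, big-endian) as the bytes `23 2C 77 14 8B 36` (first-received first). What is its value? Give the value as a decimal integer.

In big-endian order the high byte comes first in memory.
The bytes are already most-significant first: 0x232C77148B36.
0x232C77148B36 = 38673883368246.

38673883368246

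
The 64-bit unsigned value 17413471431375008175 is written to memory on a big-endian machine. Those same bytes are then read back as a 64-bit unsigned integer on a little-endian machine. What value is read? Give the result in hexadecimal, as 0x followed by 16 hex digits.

0xAF31859D0114A9F1

17413471431375008175 in 64-bit hexadecimal is 0xF1A914019D8531AF.
Stored big-endian, the bytes at ascending addresses are F1 A9 14 01 9D 85 31 AF.
Read back as little-endian, the first byte is least significant, giving 0xAF31859D0114A9F1.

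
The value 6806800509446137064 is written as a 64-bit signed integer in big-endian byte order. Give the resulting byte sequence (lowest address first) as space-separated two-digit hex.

6806800509446137064 in hexadecimal, padded to 64 bits, is 0x5E769CFFD67C24E8.
Split into bytes (most-significant first): 5E 76 9C FF D6 7C 24 E8.
In big-endian order the high byte comes first in memory.
So the memory order matches the most-significant-first order: 5E 76 9C FF D6 7C 24 E8.

5E 76 9C FF D6 7C 24 E8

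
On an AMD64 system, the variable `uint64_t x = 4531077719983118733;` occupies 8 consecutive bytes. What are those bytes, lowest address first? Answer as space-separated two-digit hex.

4531077719983118733 in hexadecimal, padded to 64 bits, is 0x3EE19F2DFD47D98D.
Split into bytes (most-significant first): 3E E1 9F 2D FD 47 D9 8D.
Little-endian: lowest address holds the least-significant byte.
So at ascending addresses the bytes are 8D D9 47 FD 2D 9F E1 3E.

8D D9 47 FD 2D 9F E1 3E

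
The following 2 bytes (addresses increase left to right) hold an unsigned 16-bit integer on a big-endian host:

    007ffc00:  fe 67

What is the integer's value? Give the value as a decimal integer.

65127

In big-endian order the high byte comes first in memory.
The bytes are already most-significant first: 0xFE67.
0xFE67 = 65127.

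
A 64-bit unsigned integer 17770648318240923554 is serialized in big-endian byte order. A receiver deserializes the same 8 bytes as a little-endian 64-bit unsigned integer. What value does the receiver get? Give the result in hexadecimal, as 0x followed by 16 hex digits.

17770648318240923554 in 64-bit hexadecimal is 0xF69E067E15249FA2.
Stored big-endian, the bytes at ascending addresses are F6 9E 06 7E 15 24 9F A2.
Read back as little-endian, the first byte is least significant, giving 0xA29F24157E069EF6.

0xA29F24157E069EF6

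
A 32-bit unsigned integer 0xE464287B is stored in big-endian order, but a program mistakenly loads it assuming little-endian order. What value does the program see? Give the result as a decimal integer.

Stored big-endian, the bytes at ascending addresses are E4 64 28 7B.
Read back as little-endian, the first byte is least significant, giving 0x7B2864E4.
0x7B2864E4 = 2066244836.

2066244836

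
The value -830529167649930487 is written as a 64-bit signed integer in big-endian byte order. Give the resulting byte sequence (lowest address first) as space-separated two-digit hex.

Two's complement of -830529167649930487 in 64 bits: 830529167649930487 = 0x0B86A1E0AD5FFCF7; invert → 0xF4795E1F52A00308; add 1 → 0xF4795E1F52A00309.
Split into bytes (most-significant first): F4 79 5E 1F 52 A0 03 09.
In big-endian order the high byte comes first in memory.
So the memory order matches the most-significant-first order: F4 79 5E 1F 52 A0 03 09.

F4 79 5E 1F 52 A0 03 09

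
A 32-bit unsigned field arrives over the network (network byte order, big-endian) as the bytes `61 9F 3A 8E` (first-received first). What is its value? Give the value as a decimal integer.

1637825166

Big-endian stores the most-significant byte at the lowest address.
The bytes are already most-significant first: 0x619F3A8E.
0x619F3A8E = 1637825166.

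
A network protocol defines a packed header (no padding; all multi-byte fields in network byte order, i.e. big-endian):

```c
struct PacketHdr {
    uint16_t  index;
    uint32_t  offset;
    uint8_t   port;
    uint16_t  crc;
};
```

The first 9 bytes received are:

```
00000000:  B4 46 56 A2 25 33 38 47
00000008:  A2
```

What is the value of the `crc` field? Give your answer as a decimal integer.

18338

`crc` follows `index` (2 B), `offset` (4 B), `port` (1 B), so it starts at offset 2 + 4 + 1 = 7 and occupies 2 bytes.
Bytes at offsets 7..8: 47 A2.
In big-endian order the high byte comes first in memory.
The bytes are already most-significant first: 0x47A2.
0x47A2 = 18338.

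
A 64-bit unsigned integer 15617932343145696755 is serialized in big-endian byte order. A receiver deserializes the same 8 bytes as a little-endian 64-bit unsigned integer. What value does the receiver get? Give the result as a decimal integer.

17549763586057486040

15617932343145696755 in 64-bit hexadecimal is 0xD8BE0AB7FF488DF3.
Stored big-endian, the bytes at ascending addresses are D8 BE 0A B7 FF 48 8D F3.
Read back as little-endian, the first byte is least significant, giving 0xF38D48FFB70ABED8.
0xF38D48FFB70ABED8 = 17549763586057486040.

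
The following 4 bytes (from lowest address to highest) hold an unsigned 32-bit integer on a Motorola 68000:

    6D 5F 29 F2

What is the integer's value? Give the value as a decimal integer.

1834953202

Big-endian: lowest address holds the most-significant byte.
The bytes are already most-significant first: 0x6D5F29F2.
0x6D5F29F2 = 1834953202.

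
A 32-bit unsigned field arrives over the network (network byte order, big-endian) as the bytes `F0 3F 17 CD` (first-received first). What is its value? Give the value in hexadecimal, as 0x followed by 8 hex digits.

0xF03F17CD

In big-endian order the high byte comes first in memory.
The bytes are already most-significant first: 0xF03F17CD.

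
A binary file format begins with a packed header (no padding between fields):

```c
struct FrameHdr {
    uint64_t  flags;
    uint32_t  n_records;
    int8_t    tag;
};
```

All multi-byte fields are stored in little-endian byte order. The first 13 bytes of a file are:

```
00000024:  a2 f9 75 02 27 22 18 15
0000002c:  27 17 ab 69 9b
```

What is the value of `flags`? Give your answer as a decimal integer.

`flags` is the first field, at byte offset 0, occupying 8 bytes.
Bytes at offsets 0..7: A2 F9 75 02 27 22 18 15.
Little-endian stores the least-significant byte at the lowest address.
Reassemble most-significant byte first: 15 18 22 27 02 75 F9 A2 → 0x151822270275F9A2.
0x151822270275F9A2 = 1520002425177897378.

1520002425177897378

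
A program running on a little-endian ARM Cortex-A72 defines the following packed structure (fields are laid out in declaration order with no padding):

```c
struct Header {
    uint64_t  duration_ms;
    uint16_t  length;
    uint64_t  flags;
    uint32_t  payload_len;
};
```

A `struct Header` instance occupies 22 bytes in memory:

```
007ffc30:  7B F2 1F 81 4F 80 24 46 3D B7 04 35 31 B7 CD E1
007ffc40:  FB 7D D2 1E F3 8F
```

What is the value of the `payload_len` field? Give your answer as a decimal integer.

`payload_len` follows `duration_ms` (8 B), `length` (2 B), `flags` (8 B), so it starts at offset 8 + 2 + 8 = 18 and occupies 4 bytes.
Bytes at offsets 18..21: D2 1E F3 8F.
Little-endian: lowest address holds the least-significant byte.
Reassemble most-significant byte first: 8F F3 1E D2 → 0x8FF31ED2.
0x8FF31ED2 = 2415075026.

2415075026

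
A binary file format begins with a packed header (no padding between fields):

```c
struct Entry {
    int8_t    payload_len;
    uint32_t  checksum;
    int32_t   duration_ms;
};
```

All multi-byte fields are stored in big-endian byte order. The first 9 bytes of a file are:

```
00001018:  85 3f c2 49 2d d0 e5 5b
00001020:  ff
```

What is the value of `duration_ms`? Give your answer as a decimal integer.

-790275073

`duration_ms` follows `payload_len` (1 B), `checksum` (4 B), so it starts at offset 1 + 4 = 5 and occupies 4 bytes.
Bytes at offsets 5..8: D0 E5 5B FF.
In big-endian order the high byte comes first in memory.
The bytes are already most-significant first: 0xD0E55BFF.
Top bit is set, so as a signed 32-bit value this is 0xD0E55BFF − 2^32 = -790275073.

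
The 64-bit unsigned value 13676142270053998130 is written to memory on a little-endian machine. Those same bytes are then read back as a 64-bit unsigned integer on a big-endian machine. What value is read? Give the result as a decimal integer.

13676142270053998130 in 64-bit hexadecimal is 0xBDCB6AEF7045DE32.
Stored little-endian, the bytes at ascending addresses are 32 DE 45 70 EF 6A CB BD.
Read back as big-endian, the last byte is least significant, giving 0x32DE4570EF6ACBBD.
0x32DE4570EF6ACBBD = 3665443498081569725.

3665443498081569725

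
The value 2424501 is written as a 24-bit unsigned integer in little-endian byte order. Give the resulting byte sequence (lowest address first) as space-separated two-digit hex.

B5 FE 24

2424501 in hexadecimal, padded to 24 bits, is 0x24FEB5.
Split into bytes (most-significant first): 24 FE B5.
Little-endian stores the least-significant byte at the lowest address.
So at ascending addresses the bytes are B5 FE 24.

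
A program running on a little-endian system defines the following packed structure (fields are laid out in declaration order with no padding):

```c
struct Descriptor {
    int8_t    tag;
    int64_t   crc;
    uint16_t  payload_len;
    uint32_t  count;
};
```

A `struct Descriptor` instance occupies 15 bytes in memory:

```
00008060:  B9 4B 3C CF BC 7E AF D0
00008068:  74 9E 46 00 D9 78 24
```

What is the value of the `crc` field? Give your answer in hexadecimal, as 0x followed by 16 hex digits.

0x74D0AF7EBCCF3C4B

`crc` follows `tag` (1 byte), so it starts at byte offset 1 and occupies 8 bytes.
Bytes at offsets 1..8: 4B 3C CF BC 7E AF D0 74.
In little-endian order the low byte comes first in memory.
Reassemble most-significant byte first: 74 D0 AF 7E BC CF 3C 4B → 0x74D0AF7EBCCF3C4B.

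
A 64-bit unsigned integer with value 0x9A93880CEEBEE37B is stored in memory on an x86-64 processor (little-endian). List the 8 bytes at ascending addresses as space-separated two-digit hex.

Split into bytes (most-significant first): 9A 93 88 0C EE BE E3 7B.
Little-endian: lowest address holds the least-significant byte.
So at ascending addresses the bytes are 7B E3 BE EE 0C 88 93 9A.

7B E3 BE EE 0C 88 93 9A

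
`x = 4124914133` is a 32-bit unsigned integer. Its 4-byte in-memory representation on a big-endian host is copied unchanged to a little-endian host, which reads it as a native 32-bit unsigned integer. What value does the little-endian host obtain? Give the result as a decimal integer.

4124914133 in 32-bit hexadecimal is 0xF5DD31D5.
Stored big-endian, the bytes at ascending addresses are F5 DD 31 D5.
Read back as little-endian, the first byte is least significant, giving 0xD531DDF5.
0xD531DDF5 = 3576815093.

3576815093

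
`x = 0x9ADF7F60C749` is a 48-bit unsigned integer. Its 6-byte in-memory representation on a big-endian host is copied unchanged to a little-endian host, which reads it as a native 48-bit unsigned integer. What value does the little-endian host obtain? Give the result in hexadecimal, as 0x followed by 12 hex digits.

Stored big-endian, the bytes at ascending addresses are 9A DF 7F 60 C7 49.
Read back as little-endian, the first byte is least significant, giving 0x49C7607FDF9A.

0x49C7607FDF9A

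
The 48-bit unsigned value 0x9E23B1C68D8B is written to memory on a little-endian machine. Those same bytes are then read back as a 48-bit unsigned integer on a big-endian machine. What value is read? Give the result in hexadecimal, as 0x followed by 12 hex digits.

Stored little-endian, the bytes at ascending addresses are 8B 8D C6 B1 23 9E.
Read back as big-endian, the last byte is least significant, giving 0x8B8DC6B1239E.

0x8B8DC6B1239E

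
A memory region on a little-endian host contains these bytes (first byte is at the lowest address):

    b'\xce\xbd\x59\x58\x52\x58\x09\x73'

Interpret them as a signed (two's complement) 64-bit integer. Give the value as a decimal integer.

8289253699844947406

In little-endian order the low byte comes first in memory.
Reassemble most-significant byte first: 73 09 58 52 58 59 BD CE → 0x730958525859BDCE.
0x730958525859BDCE = 8289253699844947406.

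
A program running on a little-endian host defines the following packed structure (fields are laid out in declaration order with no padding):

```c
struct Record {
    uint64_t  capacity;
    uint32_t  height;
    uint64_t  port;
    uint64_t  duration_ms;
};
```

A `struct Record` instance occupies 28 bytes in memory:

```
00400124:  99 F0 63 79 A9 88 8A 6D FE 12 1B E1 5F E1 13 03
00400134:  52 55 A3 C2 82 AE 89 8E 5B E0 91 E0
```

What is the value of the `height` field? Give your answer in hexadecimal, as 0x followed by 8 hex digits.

0xE11B12FE

`height` follows `capacity` (8 bytes), so it starts at byte offset 8 and occupies 4 bytes.
Bytes at offsets 8..11: FE 12 1B E1.
In little-endian order the low byte comes first in memory.
Reassemble most-significant byte first: E1 1B 12 FE → 0xE11B12FE.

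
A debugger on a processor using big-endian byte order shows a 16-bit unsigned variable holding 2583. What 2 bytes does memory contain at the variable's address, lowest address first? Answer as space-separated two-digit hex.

0A 17

2583 in hexadecimal, padded to 16 bits, is 0x0A17.
Split into bytes (most-significant first): 0A 17.
In big-endian order the high byte comes first in memory.
So the memory order matches the most-significant-first order: 0A 17.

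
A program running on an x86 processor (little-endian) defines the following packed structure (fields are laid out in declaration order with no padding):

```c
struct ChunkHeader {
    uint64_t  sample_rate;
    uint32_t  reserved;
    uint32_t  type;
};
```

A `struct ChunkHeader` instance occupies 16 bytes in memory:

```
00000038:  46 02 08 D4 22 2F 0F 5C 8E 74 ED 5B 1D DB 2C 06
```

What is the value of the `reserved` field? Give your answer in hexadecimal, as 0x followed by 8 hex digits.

`reserved` follows `sample_rate` (8 bytes), so it starts at byte offset 8 and occupies 4 bytes.
Bytes at offsets 8..11: 8E 74 ED 5B.
Little-endian: lowest address holds the least-significant byte.
Reassemble most-significant byte first: 5B ED 74 8E → 0x5BED748E.

0x5BED748E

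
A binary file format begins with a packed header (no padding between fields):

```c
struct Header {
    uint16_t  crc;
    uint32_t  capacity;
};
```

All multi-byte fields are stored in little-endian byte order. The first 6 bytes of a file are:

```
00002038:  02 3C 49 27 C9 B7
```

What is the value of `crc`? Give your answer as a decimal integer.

15362

`crc` is the first field, at byte offset 0, occupying 2 bytes.
Bytes at offsets 0..1: 02 3C.
Little-endian stores the least-significant byte at the lowest address.
Reassemble most-significant byte first: 3C 02 → 0x3C02.
0x3C02 = 15362.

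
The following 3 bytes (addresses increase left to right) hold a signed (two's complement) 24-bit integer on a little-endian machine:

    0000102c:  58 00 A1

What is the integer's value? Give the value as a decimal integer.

In little-endian order the low byte comes first in memory.
Reassemble most-significant byte first: A1 00 58 → 0xA10058.
Top bit is set, so as a signed 24-bit value this is 0xA10058 − 2^24 = -6225832.

-6225832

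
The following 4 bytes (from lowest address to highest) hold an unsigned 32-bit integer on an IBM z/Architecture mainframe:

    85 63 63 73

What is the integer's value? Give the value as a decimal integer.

2237883251

Big-endian stores the most-significant byte at the lowest address.
The bytes are already most-significant first: 0x85636373.
0x85636373 = 2237883251.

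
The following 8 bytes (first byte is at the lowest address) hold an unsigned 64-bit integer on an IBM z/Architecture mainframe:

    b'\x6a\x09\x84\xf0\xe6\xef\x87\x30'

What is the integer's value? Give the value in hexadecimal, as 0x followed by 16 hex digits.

0x6A0984F0E6EF8730

In big-endian order the high byte comes first in memory.
The bytes are already most-significant first: 0x6A0984F0E6EF8730.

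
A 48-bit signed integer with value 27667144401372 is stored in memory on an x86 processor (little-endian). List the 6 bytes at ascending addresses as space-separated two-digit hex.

DC 61 50 C2 29 19

27667144401372 in hexadecimal, padded to 48 bits, is 0x1929C25061DC.
Split into bytes (most-significant first): 19 29 C2 50 61 DC.
Little-endian stores the least-significant byte at the lowest address.
So at ascending addresses the bytes are DC 61 50 C2 29 19.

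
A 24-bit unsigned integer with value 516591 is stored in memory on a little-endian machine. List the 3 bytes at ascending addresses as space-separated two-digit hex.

EF E1 07

516591 in hexadecimal, padded to 24 bits, is 0x07E1EF.
Split into bytes (most-significant first): 07 E1 EF.
Little-endian stores the least-significant byte at the lowest address.
So at ascending addresses the bytes are EF E1 07.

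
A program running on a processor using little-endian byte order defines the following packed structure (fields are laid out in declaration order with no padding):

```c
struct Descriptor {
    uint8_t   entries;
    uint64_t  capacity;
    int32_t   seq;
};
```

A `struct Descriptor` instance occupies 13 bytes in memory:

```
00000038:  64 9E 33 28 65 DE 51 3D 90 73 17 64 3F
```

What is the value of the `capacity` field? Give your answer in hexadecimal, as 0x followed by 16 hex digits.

0x903D51DE6528339E

`capacity` follows `entries` (1 byte), so it starts at byte offset 1 and occupies 8 bytes.
Bytes at offsets 1..8: 9E 33 28 65 DE 51 3D 90.
Little-endian stores the least-significant byte at the lowest address.
Reassemble most-significant byte first: 90 3D 51 DE 65 28 33 9E → 0x903D51DE6528339E.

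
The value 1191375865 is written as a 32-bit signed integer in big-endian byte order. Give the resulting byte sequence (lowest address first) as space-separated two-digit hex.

47 02 F3 F9

1191375865 in hexadecimal, padded to 32 bits, is 0x4702F3F9.
Split into bytes (most-significant first): 47 02 F3 F9.
Big-endian: lowest address holds the most-significant byte.
So the memory order matches the most-significant-first order: 47 02 F3 F9.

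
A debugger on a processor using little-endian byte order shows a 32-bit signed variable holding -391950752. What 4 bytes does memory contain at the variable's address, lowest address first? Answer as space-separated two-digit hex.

60 4E A3 E8

Two's complement of -391950752 in 32 bits: 391950752 = 0x175CB1A0; invert → 0xE8A34E5F; add 1 → 0xE8A34E60.
Split into bytes (most-significant first): E8 A3 4E 60.
In little-endian order the low byte comes first in memory.
So at ascending addresses the bytes are 60 4E A3 E8.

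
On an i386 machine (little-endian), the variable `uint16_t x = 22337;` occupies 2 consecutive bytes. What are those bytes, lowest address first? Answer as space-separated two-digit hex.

22337 in hexadecimal, padded to 16 bits, is 0x5741.
Split into bytes (most-significant first): 57 41.
Little-endian stores the least-significant byte at the lowest address.
So at ascending addresses the bytes are 41 57.

41 57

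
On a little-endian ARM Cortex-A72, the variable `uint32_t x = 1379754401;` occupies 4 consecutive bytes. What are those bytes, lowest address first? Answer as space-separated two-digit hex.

1379754401 in hexadecimal, padded to 32 bits, is 0x523D61A1.
Split into bytes (most-significant first): 52 3D 61 A1.
In little-endian order the low byte comes first in memory.
So at ascending addresses the bytes are A1 61 3D 52.

A1 61 3D 52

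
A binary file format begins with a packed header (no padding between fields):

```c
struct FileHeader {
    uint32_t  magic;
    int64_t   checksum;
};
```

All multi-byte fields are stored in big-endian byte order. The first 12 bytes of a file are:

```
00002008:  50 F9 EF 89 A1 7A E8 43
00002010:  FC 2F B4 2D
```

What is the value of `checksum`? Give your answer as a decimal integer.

`checksum` follows `magic` (4 bytes), so it starts at byte offset 4 and occupies 8 bytes.
Bytes at offsets 4..11: A1 7A E8 43 FC 2F B4 2D.
Big-endian stores the most-significant byte at the lowest address.
The bytes are already most-significant first: 0xA17AE843FC2FB42D.
Top bit is set, so as a signed 64-bit value this is 0xA17AE843FC2FB42D − 2^64 = -6810876107753016275.

-6810876107753016275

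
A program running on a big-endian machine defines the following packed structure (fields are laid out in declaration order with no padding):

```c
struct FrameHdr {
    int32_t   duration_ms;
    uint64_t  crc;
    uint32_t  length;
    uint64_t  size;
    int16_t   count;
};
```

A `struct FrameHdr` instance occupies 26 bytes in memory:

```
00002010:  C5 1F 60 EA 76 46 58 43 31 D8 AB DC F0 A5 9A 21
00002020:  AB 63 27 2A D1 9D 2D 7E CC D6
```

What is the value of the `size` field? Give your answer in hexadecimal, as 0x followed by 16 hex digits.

`size` follows `duration_ms` (4 B), `crc` (8 B), `length` (4 B), so it starts at offset 4 + 8 + 4 = 16 and occupies 8 bytes.
Bytes at offsets 16..23: AB 63 27 2A D1 9D 2D 7E.
Big-endian: lowest address holds the most-significant byte.
The bytes are already most-significant first: 0xAB63272AD19D2D7E.

0xAB63272AD19D2D7E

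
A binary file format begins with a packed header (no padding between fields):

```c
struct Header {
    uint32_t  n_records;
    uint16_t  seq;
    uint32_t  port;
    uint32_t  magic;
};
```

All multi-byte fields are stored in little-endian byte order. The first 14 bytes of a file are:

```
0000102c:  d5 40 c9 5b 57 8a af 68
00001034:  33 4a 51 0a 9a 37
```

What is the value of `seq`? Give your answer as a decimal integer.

`seq` follows `n_records` (4 bytes), so it starts at byte offset 4 and occupies 2 bytes.
Bytes at offsets 4..5: 57 8A.
Little-endian: lowest address holds the least-significant byte.
Reassemble most-significant byte first: 8A 57 → 0x8A57.
0x8A57 = 35415.

35415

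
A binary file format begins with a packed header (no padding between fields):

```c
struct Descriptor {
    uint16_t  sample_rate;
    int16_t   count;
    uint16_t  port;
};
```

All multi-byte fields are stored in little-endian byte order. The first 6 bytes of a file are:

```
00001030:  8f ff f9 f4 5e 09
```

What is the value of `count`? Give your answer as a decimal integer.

-2823

`count` follows `sample_rate` (2 bytes), so it starts at byte offset 2 and occupies 2 bytes.
Bytes at offsets 2..3: F9 F4.
In little-endian order the low byte comes first in memory.
Reassemble most-significant byte first: F4 F9 → 0xF4F9.
Top bit is set, so as a signed 16-bit value this is 0xF4F9 − 2^16 = -2823.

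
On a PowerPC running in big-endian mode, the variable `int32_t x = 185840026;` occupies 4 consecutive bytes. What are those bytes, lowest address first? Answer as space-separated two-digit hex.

185840026 in hexadecimal, padded to 32 bits, is 0x0B13B19A.
Split into bytes (most-significant first): 0B 13 B1 9A.
Big-endian: lowest address holds the most-significant byte.
So the memory order matches the most-significant-first order: 0B 13 B1 9A.

0B 13 B1 9A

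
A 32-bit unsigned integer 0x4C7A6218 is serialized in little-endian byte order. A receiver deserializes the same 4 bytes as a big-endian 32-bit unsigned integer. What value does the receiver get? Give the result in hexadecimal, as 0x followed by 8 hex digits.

Stored little-endian, the bytes at ascending addresses are 18 62 7A 4C.
Read back as big-endian, the last byte is least significant, giving 0x18627A4C.

0x18627A4C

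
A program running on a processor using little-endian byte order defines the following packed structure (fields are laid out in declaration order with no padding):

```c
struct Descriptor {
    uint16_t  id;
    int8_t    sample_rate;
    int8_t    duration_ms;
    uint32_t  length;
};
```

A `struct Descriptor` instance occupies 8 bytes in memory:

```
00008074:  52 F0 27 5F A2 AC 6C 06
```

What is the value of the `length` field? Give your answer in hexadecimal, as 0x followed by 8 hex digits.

`length` follows `id` (2 B), `sample_rate` (1 B), `duration_ms` (1 B), so it starts at offset 2 + 1 + 1 = 4 and occupies 4 bytes.
Bytes at offsets 4..7: A2 AC 6C 06.
Little-endian: lowest address holds the least-significant byte.
Reassemble most-significant byte first: 06 6C AC A2 → 0x066CACA2.

0x066CACA2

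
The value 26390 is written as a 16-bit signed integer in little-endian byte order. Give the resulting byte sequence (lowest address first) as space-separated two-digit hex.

16 67

26390 in hexadecimal, padded to 16 bits, is 0x6716.
Split into bytes (most-significant first): 67 16.
In little-endian order the low byte comes first in memory.
So at ascending addresses the bytes are 16 67.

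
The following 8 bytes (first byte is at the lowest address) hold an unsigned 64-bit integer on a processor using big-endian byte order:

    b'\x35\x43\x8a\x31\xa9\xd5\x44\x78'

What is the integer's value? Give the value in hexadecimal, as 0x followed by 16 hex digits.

0x35438A31A9D54478

Big-endian stores the most-significant byte at the lowest address.
The bytes are already most-significant first: 0x35438A31A9D54478.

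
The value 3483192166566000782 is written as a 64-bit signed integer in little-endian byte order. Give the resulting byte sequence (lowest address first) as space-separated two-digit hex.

3483192166566000782 in hexadecimal, padded to 64 bits, is 0x3056C8D21C96F88E.
Split into bytes (most-significant first): 30 56 C8 D2 1C 96 F8 8E.
In little-endian order the low byte comes first in memory.
So at ascending addresses the bytes are 8E F8 96 1C D2 C8 56 30.

8E F8 96 1C D2 C8 56 30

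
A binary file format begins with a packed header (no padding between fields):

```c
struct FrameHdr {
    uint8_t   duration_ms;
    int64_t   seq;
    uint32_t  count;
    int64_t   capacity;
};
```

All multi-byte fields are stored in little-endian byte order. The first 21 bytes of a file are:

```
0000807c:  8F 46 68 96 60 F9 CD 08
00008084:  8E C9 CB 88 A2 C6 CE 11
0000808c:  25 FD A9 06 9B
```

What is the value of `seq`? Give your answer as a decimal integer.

`seq` follows `duration_ms` (1 byte), so it starts at byte offset 1 and occupies 8 bytes.
Bytes at offsets 1..8: 46 68 96 60 F9 CD 08 8E.
Little-endian: lowest address holds the least-significant byte.
Reassemble most-significant byte first: 8E 08 CD F9 60 96 68 46 → 0x8E08CDF960966846.
Top bit is set, so as a signed 64-bit value this is 0x8E08CDF960966846 − 2^64 = -8212087449559078842.

-8212087449559078842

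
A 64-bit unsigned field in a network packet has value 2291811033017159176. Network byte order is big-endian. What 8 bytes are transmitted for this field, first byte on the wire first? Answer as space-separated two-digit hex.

1F CE 25 FD F3 4F 0E 08

2291811033017159176 in hexadecimal, padded to 64 bits, is 0x1FCE25FDF34F0E08.
Split into bytes (most-significant first): 1F CE 25 FD F3 4F 0E 08.
In big-endian order the high byte comes first in memory.
So the memory order matches the most-significant-first order: 1F CE 25 FD F3 4F 0E 08.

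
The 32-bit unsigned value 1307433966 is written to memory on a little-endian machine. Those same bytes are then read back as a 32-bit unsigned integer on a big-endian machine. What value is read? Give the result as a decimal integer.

1307433966 in 32-bit hexadecimal is 0x4DEDDBEE.
Stored little-endian, the bytes at ascending addresses are EE DB ED 4D.
Read back as big-endian, the last byte is least significant, giving 0xEEDBED4D.
0xEEDBED4D = 4007390541.

4007390541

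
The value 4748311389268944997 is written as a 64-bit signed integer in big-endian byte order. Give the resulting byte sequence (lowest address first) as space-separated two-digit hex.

4748311389268944997 in hexadecimal, padded to 64 bits, is 0x41E5640D08512865.
Split into bytes (most-significant first): 41 E5 64 0D 08 51 28 65.
In big-endian order the high byte comes first in memory.
So the memory order matches the most-significant-first order: 41 E5 64 0D 08 51 28 65.

41 E5 64 0D 08 51 28 65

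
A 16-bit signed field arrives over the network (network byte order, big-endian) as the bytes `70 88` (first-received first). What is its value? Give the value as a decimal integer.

28808

Big-endian: lowest address holds the most-significant byte.
The bytes are already most-significant first: 0x7088.
0x7088 = 28808.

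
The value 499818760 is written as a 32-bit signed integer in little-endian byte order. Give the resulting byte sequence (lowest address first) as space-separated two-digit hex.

499818760 in hexadecimal, padded to 32 bits, is 0x1DCAA108.
Split into bytes (most-significant first): 1D CA A1 08.
In little-endian order the low byte comes first in memory.
So at ascending addresses the bytes are 08 A1 CA 1D.

08 A1 CA 1D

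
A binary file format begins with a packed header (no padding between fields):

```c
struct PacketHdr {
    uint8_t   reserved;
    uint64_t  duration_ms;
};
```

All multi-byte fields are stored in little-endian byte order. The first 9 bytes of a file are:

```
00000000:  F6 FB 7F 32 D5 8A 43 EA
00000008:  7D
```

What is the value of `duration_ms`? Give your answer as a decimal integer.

9073138662852689915

`duration_ms` follows `reserved` (1 byte), so it starts at byte offset 1 and occupies 8 bytes.
Bytes at offsets 1..8: FB 7F 32 D5 8A 43 EA 7D.
Little-endian: lowest address holds the least-significant byte.
Reassemble most-significant byte first: 7D EA 43 8A D5 32 7F FB → 0x7DEA438AD5327FFB.
0x7DEA438AD5327FFB = 9073138662852689915.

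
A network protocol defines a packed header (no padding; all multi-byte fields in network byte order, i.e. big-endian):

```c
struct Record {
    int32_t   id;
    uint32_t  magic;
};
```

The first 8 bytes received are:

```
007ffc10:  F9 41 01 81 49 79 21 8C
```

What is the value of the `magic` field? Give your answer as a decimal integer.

`magic` follows `id` (4 bytes), so it starts at byte offset 4 and occupies 4 bytes.
Bytes at offsets 4..7: 49 79 21 8C.
Big-endian stores the most-significant byte at the lowest address.
The bytes are already most-significant first: 0x4979218C.
0x4979218C = 1232675212.

1232675212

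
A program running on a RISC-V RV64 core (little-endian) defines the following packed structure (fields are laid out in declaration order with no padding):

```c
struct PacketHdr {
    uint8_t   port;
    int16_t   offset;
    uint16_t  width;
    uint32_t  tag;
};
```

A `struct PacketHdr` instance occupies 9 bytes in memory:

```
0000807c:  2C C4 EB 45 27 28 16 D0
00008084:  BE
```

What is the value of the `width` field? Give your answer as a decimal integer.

10053

`width` follows `port` (1 B), `offset` (2 B), so it starts at offset 1 + 2 = 3 and occupies 2 bytes.
Bytes at offsets 3..4: 45 27.
In little-endian order the low byte comes first in memory.
Reassemble most-significant byte first: 27 45 → 0x2745.
0x2745 = 10053.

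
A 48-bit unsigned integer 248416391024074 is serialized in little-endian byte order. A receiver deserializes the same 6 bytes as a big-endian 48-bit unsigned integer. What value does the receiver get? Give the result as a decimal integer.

248416391024074 in 48-bit hexadecimal is 0xE1EEF2BE4DCA.
Stored little-endian, the bytes at ascending addresses are CA 4D BE F2 EE E1.
Read back as big-endian, the last byte is least significant, giving 0xCA4DBEF2EEE1.
0xCA4DBEF2EEE1 = 222435264884449.

222435264884449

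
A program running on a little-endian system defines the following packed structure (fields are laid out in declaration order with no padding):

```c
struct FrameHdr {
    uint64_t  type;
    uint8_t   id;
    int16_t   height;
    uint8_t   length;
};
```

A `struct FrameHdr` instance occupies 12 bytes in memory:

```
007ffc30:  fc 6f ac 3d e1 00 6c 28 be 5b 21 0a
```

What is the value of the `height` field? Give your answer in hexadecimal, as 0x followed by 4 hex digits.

0x215B

`height` follows `type` (8 B), `id` (1 B), so it starts at offset 8 + 1 = 9 and occupies 2 bytes.
Bytes at offsets 9..10: 5B 21.
Little-endian: lowest address holds the least-significant byte.
Reassemble most-significant byte first: 21 5B → 0x215B.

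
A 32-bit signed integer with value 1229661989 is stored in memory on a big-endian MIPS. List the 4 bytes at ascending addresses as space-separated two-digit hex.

49 4B 27 25

1229661989 in hexadecimal, padded to 32 bits, is 0x494B2725.
Split into bytes (most-significant first): 49 4B 27 25.
Big-endian stores the most-significant byte at the lowest address.
So the memory order matches the most-significant-first order: 49 4B 27 25.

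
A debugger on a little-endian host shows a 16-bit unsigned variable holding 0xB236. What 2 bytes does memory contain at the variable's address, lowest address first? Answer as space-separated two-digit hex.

36 B2

Split into bytes (most-significant first): B2 36.
Little-endian: lowest address holds the least-significant byte.
So at ascending addresses the bytes are 36 B2.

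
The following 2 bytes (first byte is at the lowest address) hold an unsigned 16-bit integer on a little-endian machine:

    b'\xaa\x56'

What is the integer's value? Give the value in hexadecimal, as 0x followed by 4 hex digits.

Little-endian: lowest address holds the least-significant byte.
Reassemble most-significant byte first: 56 AA → 0x56AA.

0x56AA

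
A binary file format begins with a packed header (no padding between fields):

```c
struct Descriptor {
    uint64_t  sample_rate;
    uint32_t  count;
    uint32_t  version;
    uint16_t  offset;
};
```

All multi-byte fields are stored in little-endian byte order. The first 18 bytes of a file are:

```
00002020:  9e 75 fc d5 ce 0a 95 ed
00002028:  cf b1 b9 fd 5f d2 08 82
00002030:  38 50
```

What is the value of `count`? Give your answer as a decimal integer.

`count` follows `sample_rate` (8 bytes), so it starts at byte offset 8 and occupies 4 bytes.
Bytes at offsets 8..11: CF B1 B9 FD.
In little-endian order the low byte comes first in memory.
Reassemble most-significant byte first: FD B9 B1 CF → 0xFDB9B1CF.
0xFDB9B1CF = 4256805327.

4256805327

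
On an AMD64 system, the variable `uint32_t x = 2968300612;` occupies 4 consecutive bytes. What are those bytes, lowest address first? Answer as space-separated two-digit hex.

44 AC EC B0

2968300612 in hexadecimal, padded to 32 bits, is 0xB0ECAC44.
Split into bytes (most-significant first): B0 EC AC 44.
In little-endian order the low byte comes first in memory.
So at ascending addresses the bytes are 44 AC EC B0.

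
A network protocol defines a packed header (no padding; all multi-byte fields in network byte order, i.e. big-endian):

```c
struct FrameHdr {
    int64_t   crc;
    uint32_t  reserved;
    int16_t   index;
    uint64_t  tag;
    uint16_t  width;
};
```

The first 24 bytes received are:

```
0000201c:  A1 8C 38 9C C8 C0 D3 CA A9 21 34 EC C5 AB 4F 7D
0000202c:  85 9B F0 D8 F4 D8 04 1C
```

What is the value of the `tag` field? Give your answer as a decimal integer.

5727881205892314328

`tag` follows `crc` (8 B), `reserved` (4 B), `index` (2 B), so it starts at offset 8 + 4 + 2 = 14 and occupies 8 bytes.
Bytes at offsets 14..21: 4F 7D 85 9B F0 D8 F4 D8.
Big-endian: lowest address holds the most-significant byte.
The bytes are already most-significant first: 0x4F7D859BF0D8F4D8.
0x4F7D859BF0D8F4D8 = 5727881205892314328.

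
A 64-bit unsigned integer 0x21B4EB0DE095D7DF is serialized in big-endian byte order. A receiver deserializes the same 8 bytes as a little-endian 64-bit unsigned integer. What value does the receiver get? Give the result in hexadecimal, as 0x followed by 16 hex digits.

Stored big-endian, the bytes at ascending addresses are 21 B4 EB 0D E0 95 D7 DF.
Read back as little-endian, the first byte is least significant, giving 0xDFD795E00DEBB421.

0xDFD795E00DEBB421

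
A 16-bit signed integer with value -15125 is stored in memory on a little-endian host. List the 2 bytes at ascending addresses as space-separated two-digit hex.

Two's complement of -15125 in 16 bits: 15125 = 0x3B15; invert → 0xC4EA; add 1 → 0xC4EB.
Split into bytes (most-significant first): C4 EB.
In little-endian order the low byte comes first in memory.
So at ascending addresses the bytes are EB C4.

EB C4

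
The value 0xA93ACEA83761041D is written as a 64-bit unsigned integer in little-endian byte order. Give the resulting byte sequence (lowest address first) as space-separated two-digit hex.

1D 04 61 37 A8 CE 3A A9

Split into bytes (most-significant first): A9 3A CE A8 37 61 04 1D.
Little-endian stores the least-significant byte at the lowest address.
So at ascending addresses the bytes are 1D 04 61 37 A8 CE 3A A9.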